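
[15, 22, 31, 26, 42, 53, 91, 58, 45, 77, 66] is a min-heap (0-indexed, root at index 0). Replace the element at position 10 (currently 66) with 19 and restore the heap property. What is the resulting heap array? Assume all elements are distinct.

[15, 19, 31, 26, 22, 53, 91, 58, 45, 77, 42]

set index 10 from 66 to 19 → [15, 22, 31, 26, 42, 53, 91, 58, 45, 77, 19]
19 < parent 42 at index 4, swap → [15, 22, 31, 26, 19, 53, 91, 58, 45, 77, 42]
19 < parent 22 at index 1, swap → [15, 19, 31, 26, 22, 53, 91, 58, 45, 77, 42]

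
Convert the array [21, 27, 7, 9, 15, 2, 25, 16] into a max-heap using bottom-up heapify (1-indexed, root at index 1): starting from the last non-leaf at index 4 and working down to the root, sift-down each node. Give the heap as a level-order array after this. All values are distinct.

[27, 21, 25, 16, 15, 2, 7, 9]

sift down from index 4:
  9 vs only child 16 at index 8, swap → [21, 27, 7, 16, 15, 2, 25, 9]
sift down from index 3:
  7 vs larger child 25 at index 7, swap → [21, 27, 25, 16, 15, 2, 7, 9]
sift down from index 2: already satisfies heap property
sift down from index 1:
  21 vs larger child 27 at index 2, swap → [27, 21, 25, 16, 15, 2, 7, 9]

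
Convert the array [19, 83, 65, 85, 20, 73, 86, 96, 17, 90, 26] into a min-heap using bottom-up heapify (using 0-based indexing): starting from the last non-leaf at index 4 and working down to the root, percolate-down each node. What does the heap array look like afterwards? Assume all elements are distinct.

sift down from index 4: already satisfies heap property
sift down from index 3:
  85 vs smaller child 17 at index 8, swap → [19, 83, 65, 17, 20, 73, 86, 96, 85, 90, 26]
sift down from index 2: already satisfies heap property
sift down from index 1:
  83 vs smaller child 17 at index 3, swap → [19, 17, 65, 83, 20, 73, 86, 96, 85, 90, 26]
sift down from index 0:
  19 vs smaller child 17 at index 1, swap → [17, 19, 65, 83, 20, 73, 86, 96, 85, 90, 26]

[17, 19, 65, 83, 20, 73, 86, 96, 85, 90, 26]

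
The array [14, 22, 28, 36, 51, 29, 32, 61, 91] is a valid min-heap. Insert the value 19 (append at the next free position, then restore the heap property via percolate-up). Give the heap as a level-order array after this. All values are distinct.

[14, 19, 28, 36, 22, 29, 32, 61, 91, 51]

append 19 at index 9 → [14, 22, 28, 36, 51, 29, 32, 61, 91, 19]
19 < parent 51 at index 4, swap → [14, 22, 28, 36, 19, 29, 32, 61, 91, 51]
19 < parent 22 at index 1, swap → [14, 19, 28, 36, 22, 29, 32, 61, 91, 51]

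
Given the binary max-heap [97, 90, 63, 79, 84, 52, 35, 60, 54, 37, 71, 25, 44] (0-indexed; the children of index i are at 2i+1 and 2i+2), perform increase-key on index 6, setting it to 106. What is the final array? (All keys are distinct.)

[106, 90, 97, 79, 84, 52, 63, 60, 54, 37, 71, 25, 44]

set index 6 from 35 to 106 → [97, 90, 63, 79, 84, 52, 106, 60, 54, 37, 71, 25, 44]
106 > parent 63 at index 2, swap → [97, 90, 106, 79, 84, 52, 63, 60, 54, 37, 71, 25, 44]
106 > parent 97 at index 0, swap → [106, 90, 97, 79, 84, 52, 63, 60, 54, 37, 71, 25, 44]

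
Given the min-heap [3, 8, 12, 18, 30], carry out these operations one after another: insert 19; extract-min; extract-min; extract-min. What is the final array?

[18, 19, 30]

insert 19:
  append 19 at index 5 → [3, 8, 12, 18, 30, 19] (no swap needed)
extract-min → returns 3:
  remove root 3; move last element 19 to root → [19, 8, 12, 18, 30]
  19 vs smaller child 8 at index 1, swap → [8, 19, 12, 18, 30]
  19 vs smaller child 18 at index 3, swap → [8, 18, 12, 19, 30]
extract-min → returns 8:
  remove root 8; move last element 30 to root → [30, 18, 12, 19]
  30 vs smaller child 12 at index 2, swap → [12, 18, 30, 19]
extract-min → returns 12:
  remove root 12; move last element 19 to root → [19, 18, 30]
  19 vs smaller child 18 at index 1, swap → [18, 19, 30]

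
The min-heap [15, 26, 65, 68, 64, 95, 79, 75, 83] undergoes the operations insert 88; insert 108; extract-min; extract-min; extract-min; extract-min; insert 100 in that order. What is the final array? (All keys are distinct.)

insert 88:
  append 88 at index 9 → [15, 26, 65, 68, 64, 95, 79, 75, 83, 88] (no swap needed)
insert 108:
  append 108 at index 10 → [15, 26, 65, 68, 64, 95, 79, 75, 83, 88, 108] (no swap needed)
extract-min → returns 15:
  remove root 15; move last element 108 to root → [108, 26, 65, 68, 64, 95, 79, 75, 83, 88]
  108 vs smaller child 26 at index 1, swap → [26, 108, 65, 68, 64, 95, 79, 75, 83, 88]
  108 vs smaller child 64 at index 4, swap → [26, 64, 65, 68, 108, 95, 79, 75, 83, 88]
  108 vs only child 88 at index 9, swap → [26, 64, 65, 68, 88, 95, 79, 75, 83, 108]
extract-min → returns 26:
  remove root 26; move last element 108 to root → [108, 64, 65, 68, 88, 95, 79, 75, 83]
  108 vs smaller child 64 at index 1, swap → [64, 108, 65, 68, 88, 95, 79, 75, 83]
  108 vs smaller child 68 at index 3, swap → [64, 68, 65, 108, 88, 95, 79, 75, 83]
  108 vs smaller child 75 at index 7, swap → [64, 68, 65, 75, 88, 95, 79, 108, 83]
extract-min → returns 64:
  remove root 64; move last element 83 to root → [83, 68, 65, 75, 88, 95, 79, 108]
  83 vs smaller child 65 at index 2, swap → [65, 68, 83, 75, 88, 95, 79, 108]
  83 vs smaller child 79 at index 6, swap → [65, 68, 79, 75, 88, 95, 83, 108]
extract-min → returns 65:
  remove root 65; move last element 108 to root → [108, 68, 79, 75, 88, 95, 83]
  108 vs smaller child 68 at index 1, swap → [68, 108, 79, 75, 88, 95, 83]
  108 vs smaller child 75 at index 3, swap → [68, 75, 79, 108, 88, 95, 83]
insert 100:
  append 100 at index 7 → [68, 75, 79, 108, 88, 95, 83, 100]
  100 < parent 108 at index 3, swap → [68, 75, 79, 100, 88, 95, 83, 108]

[68, 75, 79, 100, 88, 95, 83, 108]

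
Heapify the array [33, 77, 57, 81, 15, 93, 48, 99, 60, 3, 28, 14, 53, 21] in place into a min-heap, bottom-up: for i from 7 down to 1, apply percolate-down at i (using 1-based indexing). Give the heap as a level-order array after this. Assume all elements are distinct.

[3, 15, 14, 60, 28, 53, 21, 99, 81, 77, 33, 93, 57, 48]

sift down from index 7:
  48 vs only child 21 at index 14, swap → [33, 77, 57, 81, 15, 93, 21, 99, 60, 3, 28, 14, 53, 48]
sift down from index 6:
  93 vs smaller child 14 at index 12, swap → [33, 77, 57, 81, 15, 14, 21, 99, 60, 3, 28, 93, 53, 48]
sift down from index 5:
  15 vs smaller child 3 at index 10, swap → [33, 77, 57, 81, 3, 14, 21, 99, 60, 15, 28, 93, 53, 48]
sift down from index 4:
  81 vs smaller child 60 at index 9, swap → [33, 77, 57, 60, 3, 14, 21, 99, 81, 15, 28, 93, 53, 48]
sift down from index 3:
  57 vs smaller child 14 at index 6, swap → [33, 77, 14, 60, 3, 57, 21, 99, 81, 15, 28, 93, 53, 48]
  57 vs smaller child 53 at index 13, swap → [33, 77, 14, 60, 3, 53, 21, 99, 81, 15, 28, 93, 57, 48]
sift down from index 2:
  77 vs smaller child 3 at index 5, swap → [33, 3, 14, 60, 77, 53, 21, 99, 81, 15, 28, 93, 57, 48]
  77 vs smaller child 15 at index 10, swap → [33, 3, 14, 60, 15, 53, 21, 99, 81, 77, 28, 93, 57, 48]
sift down from index 1:
  33 vs smaller child 3 at index 2, swap → [3, 33, 14, 60, 15, 53, 21, 99, 81, 77, 28, 93, 57, 48]
  33 vs smaller child 15 at index 5, swap → [3, 15, 14, 60, 33, 53, 21, 99, 81, 77, 28, 93, 57, 48]
  33 vs smaller child 28 at index 11, swap → [3, 15, 14, 60, 28, 53, 21, 99, 81, 77, 33, 93, 57, 48]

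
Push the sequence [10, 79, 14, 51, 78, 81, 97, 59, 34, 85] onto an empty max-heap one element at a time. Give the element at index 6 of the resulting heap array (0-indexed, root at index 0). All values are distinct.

Insert 10:
  append 10 at index 0 → [10] (no swap needed)
Insert 79:
  append 79 at index 1 → [10, 79]
  79 > parent 10 at index 0, swap → [79, 10]
Insert 14:
  append 14 at index 2 → [79, 10, 14] (no swap needed)
Insert 51:
  append 51 at index 3 → [79, 10, 14, 51]
  51 > parent 10 at index 1, swap → [79, 51, 14, 10]
Insert 78:
  append 78 at index 4 → [79, 51, 14, 10, 78]
  78 > parent 51 at index 1, swap → [79, 78, 14, 10, 51]
Insert 81:
  append 81 at index 5 → [79, 78, 14, 10, 51, 81]
  81 > parent 14 at index 2, swap → [79, 78, 81, 10, 51, 14]
  81 > parent 79 at index 0, swap → [81, 78, 79, 10, 51, 14]
Insert 97:
  append 97 at index 6 → [81, 78, 79, 10, 51, 14, 97]
  97 > parent 79 at index 2, swap → [81, 78, 97, 10, 51, 14, 79]
  97 > parent 81 at index 0, swap → [97, 78, 81, 10, 51, 14, 79]
Insert 59:
  append 59 at index 7 → [97, 78, 81, 10, 51, 14, 79, 59]
  59 > parent 10 at index 3, swap → [97, 78, 81, 59, 51, 14, 79, 10]
Insert 34:
  append 34 at index 8 → [97, 78, 81, 59, 51, 14, 79, 10, 34] (no swap needed)
Insert 85:
  append 85 at index 9 → [97, 78, 81, 59, 51, 14, 79, 10, 34, 85]
  85 > parent 51 at index 4, swap → [97, 78, 81, 59, 85, 14, 79, 10, 34, 51]
  85 > parent 78 at index 1, swap → [97, 85, 81, 59, 78, 14, 79, 10, 34, 51]
resulting array: [97, 85, 81, 59, 78, 14, 79, 10, 34, 51]

79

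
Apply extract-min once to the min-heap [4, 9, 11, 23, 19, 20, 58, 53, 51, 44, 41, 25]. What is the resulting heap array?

[9, 19, 11, 23, 25, 20, 58, 53, 51, 44, 41]

remove root 4; move last element 25 to root → [25, 9, 11, 23, 19, 20, 58, 53, 51, 44, 41]
25 vs smaller child 9 at index 1, swap → [9, 25, 11, 23, 19, 20, 58, 53, 51, 44, 41]
25 vs smaller child 19 at index 4, swap → [9, 19, 11, 23, 25, 20, 58, 53, 51, 44, 41]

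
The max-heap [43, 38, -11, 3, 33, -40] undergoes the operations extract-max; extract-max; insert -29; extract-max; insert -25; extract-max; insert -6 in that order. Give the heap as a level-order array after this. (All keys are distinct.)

extract-max → returns 43:
  remove root 43; move last element -40 to root → [-40, 38, -11, 3, 33]
  -40 vs larger child 38 at index 1, swap → [38, -40, -11, 3, 33]
  -40 vs larger child 33 at index 4, swap → [38, 33, -11, 3, -40]
extract-max → returns 38:
  remove root 38; move last element -40 to root → [-40, 33, -11, 3]
  -40 vs larger child 33 at index 1, swap → [33, -40, -11, 3]
  -40 vs only child 3 at index 3, swap → [33, 3, -11, -40]
insert -29:
  append -29 at index 4 → [33, 3, -11, -40, -29] (no swap needed)
extract-max → returns 33:
  remove root 33; move last element -29 to root → [-29, 3, -11, -40]
  -29 vs larger child 3 at index 1, swap → [3, -29, -11, -40]
insert -25:
  append -25 at index 4 → [3, -29, -11, -40, -25]
  -25 > parent -29 at index 1, swap → [3, -25, -11, -40, -29]
extract-max → returns 3:
  remove root 3; move last element -29 to root → [-29, -25, -11, -40]
  -29 vs larger child -11 at index 2, swap → [-11, -25, -29, -40]
insert -6:
  append -6 at index 4 → [-11, -25, -29, -40, -6]
  -6 > parent -25 at index 1, swap → [-11, -6, -29, -40, -25]
  -6 > parent -11 at index 0, swap → [-6, -11, -29, -40, -25]

[-6, -11, -29, -40, -25]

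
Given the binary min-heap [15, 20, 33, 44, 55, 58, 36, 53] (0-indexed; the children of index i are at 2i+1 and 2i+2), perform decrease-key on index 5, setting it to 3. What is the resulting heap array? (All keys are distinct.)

set index 5 from 58 to 3 → [15, 20, 33, 44, 55, 3, 36, 53]
3 < parent 33 at index 2, swap → [15, 20, 3, 44, 55, 33, 36, 53]
3 < parent 15 at index 0, swap → [3, 20, 15, 44, 55, 33, 36, 53]

[3, 20, 15, 44, 55, 33, 36, 53]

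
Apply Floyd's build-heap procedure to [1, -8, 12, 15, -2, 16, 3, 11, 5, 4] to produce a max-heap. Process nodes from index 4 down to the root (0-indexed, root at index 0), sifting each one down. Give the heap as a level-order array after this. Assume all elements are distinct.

[16, 15, 12, 11, 4, 1, 3, -8, 5, -2]

sift down from index 4:
  -2 vs only child 4 at index 9, swap → [1, -8, 12, 15, 4, 16, 3, 11, 5, -2]
sift down from index 3: already satisfies heap property
sift down from index 2:
  12 vs larger child 16 at index 5, swap → [1, -8, 16, 15, 4, 12, 3, 11, 5, -2]
sift down from index 1:
  -8 vs larger child 15 at index 3, swap → [1, 15, 16, -8, 4, 12, 3, 11, 5, -2]
  -8 vs larger child 11 at index 7, swap → [1, 15, 16, 11, 4, 12, 3, -8, 5, -2]
sift down from index 0:
  1 vs larger child 16 at index 2, swap → [16, 15, 1, 11, 4, 12, 3, -8, 5, -2]
  1 vs larger child 12 at index 5, swap → [16, 15, 12, 11, 4, 1, 3, -8, 5, -2]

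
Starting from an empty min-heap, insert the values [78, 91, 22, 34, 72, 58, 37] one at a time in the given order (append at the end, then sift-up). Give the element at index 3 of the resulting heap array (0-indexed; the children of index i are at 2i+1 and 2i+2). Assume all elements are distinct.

Insert 78:
  append 78 at index 0 → [78] (no swap needed)
Insert 91:
  append 91 at index 1 → [78, 91] (no swap needed)
Insert 22:
  append 22 at index 2 → [78, 91, 22]
  22 < parent 78 at index 0, swap → [22, 91, 78]
Insert 34:
  append 34 at index 3 → [22, 91, 78, 34]
  34 < parent 91 at index 1, swap → [22, 34, 78, 91]
Insert 72:
  append 72 at index 4 → [22, 34, 78, 91, 72] (no swap needed)
Insert 58:
  append 58 at index 5 → [22, 34, 78, 91, 72, 58]
  58 < parent 78 at index 2, swap → [22, 34, 58, 91, 72, 78]
Insert 37:
  append 37 at index 6 → [22, 34, 58, 91, 72, 78, 37]
  37 < parent 58 at index 2, swap → [22, 34, 37, 91, 72, 78, 58]
resulting array: [22, 34, 37, 91, 72, 78, 58]

91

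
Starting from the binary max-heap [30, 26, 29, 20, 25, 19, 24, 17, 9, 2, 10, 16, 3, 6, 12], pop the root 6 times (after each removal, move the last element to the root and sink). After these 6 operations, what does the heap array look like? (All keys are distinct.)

[19, 17, 16, 9, 10, 2, 12, 3, 6]

extract-max #1 returns 30:
  remove root 30; move last element 12 to root → [12, 26, 29, 20, 25, 19, 24, 17, 9, 2, 10, 16, 3, 6]
  12 vs larger child 29 at index 2, swap → [29, 26, 12, 20, 25, 19, 24, 17, 9, 2, 10, 16, 3, 6]
  12 vs larger child 24 at index 6, swap → [29, 26, 24, 20, 25, 19, 12, 17, 9, 2, 10, 16, 3, 6]
extract-max #2 returns 29:
  remove root 29; move last element 6 to root → [6, 26, 24, 20, 25, 19, 12, 17, 9, 2, 10, 16, 3]
  6 vs larger child 26 at index 1, swap → [26, 6, 24, 20, 25, 19, 12, 17, 9, 2, 10, 16, 3]
  6 vs larger child 25 at index 4, swap → [26, 25, 24, 20, 6, 19, 12, 17, 9, 2, 10, 16, 3]
  6 vs larger child 10 at index 10, swap → [26, 25, 24, 20, 10, 19, 12, 17, 9, 2, 6, 16, 3]
extract-max #3 returns 26:
  remove root 26; move last element 3 to root → [3, 25, 24, 20, 10, 19, 12, 17, 9, 2, 6, 16]
  3 vs larger child 25 at index 1, swap → [25, 3, 24, 20, 10, 19, 12, 17, 9, 2, 6, 16]
  3 vs larger child 20 at index 3, swap → [25, 20, 24, 3, 10, 19, 12, 17, 9, 2, 6, 16]
  3 vs larger child 17 at index 7, swap → [25, 20, 24, 17, 10, 19, 12, 3, 9, 2, 6, 16]
extract-max #4 returns 25:
  remove root 25; move last element 16 to root → [16, 20, 24, 17, 10, 19, 12, 3, 9, 2, 6]
  16 vs larger child 24 at index 2, swap → [24, 20, 16, 17, 10, 19, 12, 3, 9, 2, 6]
  16 vs larger child 19 at index 5, swap → [24, 20, 19, 17, 10, 16, 12, 3, 9, 2, 6]
extract-max #5 returns 24:
  remove root 24; move last element 6 to root → [6, 20, 19, 17, 10, 16, 12, 3, 9, 2]
  6 vs larger child 20 at index 1, swap → [20, 6, 19, 17, 10, 16, 12, 3, 9, 2]
  6 vs larger child 17 at index 3, swap → [20, 17, 19, 6, 10, 16, 12, 3, 9, 2]
  6 vs larger child 9 at index 8, swap → [20, 17, 19, 9, 10, 16, 12, 3, 6, 2]
extract-max #6 returns 20:
  remove root 20; move last element 2 to root → [2, 17, 19, 9, 10, 16, 12, 3, 6]
  2 vs larger child 19 at index 2, swap → [19, 17, 2, 9, 10, 16, 12, 3, 6]
  2 vs larger child 16 at index 5, swap → [19, 17, 16, 9, 10, 2, 12, 3, 6]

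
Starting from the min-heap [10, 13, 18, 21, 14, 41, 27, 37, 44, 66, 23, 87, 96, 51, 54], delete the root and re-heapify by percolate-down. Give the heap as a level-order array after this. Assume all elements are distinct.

remove root 10; move last element 54 to root → [54, 13, 18, 21, 14, 41, 27, 37, 44, 66, 23, 87, 96, 51]
54 vs smaller child 13 at index 1, swap → [13, 54, 18, 21, 14, 41, 27, 37, 44, 66, 23, 87, 96, 51]
54 vs smaller child 14 at index 4, swap → [13, 14, 18, 21, 54, 41, 27, 37, 44, 66, 23, 87, 96, 51]
54 vs smaller child 23 at index 10, swap → [13, 14, 18, 21, 23, 41, 27, 37, 44, 66, 54, 87, 96, 51]

[13, 14, 18, 21, 23, 41, 27, 37, 44, 66, 54, 87, 96, 51]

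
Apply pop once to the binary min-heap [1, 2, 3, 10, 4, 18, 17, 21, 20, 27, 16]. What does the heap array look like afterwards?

remove root 1; move last element 16 to root → [16, 2, 3, 10, 4, 18, 17, 21, 20, 27]
16 vs smaller child 2 at index 1, swap → [2, 16, 3, 10, 4, 18, 17, 21, 20, 27]
16 vs smaller child 4 at index 4, swap → [2, 4, 3, 10, 16, 18, 17, 21, 20, 27]

[2, 4, 3, 10, 16, 18, 17, 21, 20, 27]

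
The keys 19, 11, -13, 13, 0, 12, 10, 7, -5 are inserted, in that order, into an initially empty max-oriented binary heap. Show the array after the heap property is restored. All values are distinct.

[19, 13, 12, 11, 0, -13, 10, 7, -5]

Insert 19:
  append 19 at index 0 → [19] (no swap needed)
Insert 11:
  append 11 at index 1 → [19, 11] (no swap needed)
Insert -13:
  append -13 at index 2 → [19, 11, -13] (no swap needed)
Insert 13:
  append 13 at index 3 → [19, 11, -13, 13]
  13 > parent 11 at index 1, swap → [19, 13, -13, 11]
Insert 0:
  append 0 at index 4 → [19, 13, -13, 11, 0] (no swap needed)
Insert 12:
  append 12 at index 5 → [19, 13, -13, 11, 0, 12]
  12 > parent -13 at index 2, swap → [19, 13, 12, 11, 0, -13]
Insert 10:
  append 10 at index 6 → [19, 13, 12, 11, 0, -13, 10] (no swap needed)
Insert 7:
  append 7 at index 7 → [19, 13, 12, 11, 0, -13, 10, 7] (no swap needed)
Insert -5:
  append -5 at index 8 → [19, 13, 12, 11, 0, -13, 10, 7, -5] (no swap needed)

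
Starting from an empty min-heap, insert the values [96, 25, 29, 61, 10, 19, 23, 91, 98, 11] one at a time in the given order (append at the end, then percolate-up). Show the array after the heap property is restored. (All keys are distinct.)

Insert 96:
  append 96 at index 0 → [96] (no swap needed)
Insert 25:
  append 25 at index 1 → [96, 25]
  25 < parent 96 at index 0, swap → [25, 96]
Insert 29:
  append 29 at index 2 → [25, 96, 29] (no swap needed)
Insert 61:
  append 61 at index 3 → [25, 96, 29, 61]
  61 < parent 96 at index 1, swap → [25, 61, 29, 96]
Insert 10:
  append 10 at index 4 → [25, 61, 29, 96, 10]
  10 < parent 61 at index 1, swap → [25, 10, 29, 96, 61]
  10 < parent 25 at index 0, swap → [10, 25, 29, 96, 61]
Insert 19:
  append 19 at index 5 → [10, 25, 29, 96, 61, 19]
  19 < parent 29 at index 2, swap → [10, 25, 19, 96, 61, 29]
Insert 23:
  append 23 at index 6 → [10, 25, 19, 96, 61, 29, 23] (no swap needed)
Insert 91:
  append 91 at index 7 → [10, 25, 19, 96, 61, 29, 23, 91]
  91 < parent 96 at index 3, swap → [10, 25, 19, 91, 61, 29, 23, 96]
Insert 98:
  append 98 at index 8 → [10, 25, 19, 91, 61, 29, 23, 96, 98] (no swap needed)
Insert 11:
  append 11 at index 9 → [10, 25, 19, 91, 61, 29, 23, 96, 98, 11]
  11 < parent 61 at index 4, swap → [10, 25, 19, 91, 11, 29, 23, 96, 98, 61]
  11 < parent 25 at index 1, swap → [10, 11, 19, 91, 25, 29, 23, 96, 98, 61]

[10, 11, 19, 91, 25, 29, 23, 96, 98, 61]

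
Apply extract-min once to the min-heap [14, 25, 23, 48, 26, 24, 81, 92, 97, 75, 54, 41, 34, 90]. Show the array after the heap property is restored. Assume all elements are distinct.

[23, 25, 24, 48, 26, 34, 81, 92, 97, 75, 54, 41, 90]

remove root 14; move last element 90 to root → [90, 25, 23, 48, 26, 24, 81, 92, 97, 75, 54, 41, 34]
90 vs smaller child 23 at index 2, swap → [23, 25, 90, 48, 26, 24, 81, 92, 97, 75, 54, 41, 34]
90 vs smaller child 24 at index 5, swap → [23, 25, 24, 48, 26, 90, 81, 92, 97, 75, 54, 41, 34]
90 vs smaller child 34 at index 12, swap → [23, 25, 24, 48, 26, 34, 81, 92, 97, 75, 54, 41, 90]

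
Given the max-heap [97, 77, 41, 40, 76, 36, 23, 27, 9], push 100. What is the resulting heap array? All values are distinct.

[100, 97, 41, 40, 77, 36, 23, 27, 9, 76]

append 100 at index 9 → [97, 77, 41, 40, 76, 36, 23, 27, 9, 100]
100 > parent 76 at index 4, swap → [97, 77, 41, 40, 100, 36, 23, 27, 9, 76]
100 > parent 77 at index 1, swap → [97, 100, 41, 40, 77, 36, 23, 27, 9, 76]
100 > parent 97 at index 0, swap → [100, 97, 41, 40, 77, 36, 23, 27, 9, 76]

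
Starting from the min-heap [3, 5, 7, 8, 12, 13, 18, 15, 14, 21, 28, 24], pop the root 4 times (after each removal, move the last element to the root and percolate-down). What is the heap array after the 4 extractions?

[12, 14, 13, 15, 21, 28, 18, 24]

extract-min #1 returns 3:
  remove root 3; move last element 24 to root → [24, 5, 7, 8, 12, 13, 18, 15, 14, 21, 28]
  24 vs smaller child 5 at index 1, swap → [5, 24, 7, 8, 12, 13, 18, 15, 14, 21, 28]
  24 vs smaller child 8 at index 3, swap → [5, 8, 7, 24, 12, 13, 18, 15, 14, 21, 28]
  24 vs smaller child 14 at index 8, swap → [5, 8, 7, 14, 12, 13, 18, 15, 24, 21, 28]
extract-min #2 returns 5:
  remove root 5; move last element 28 to root → [28, 8, 7, 14, 12, 13, 18, 15, 24, 21]
  28 vs smaller child 7 at index 2, swap → [7, 8, 28, 14, 12, 13, 18, 15, 24, 21]
  28 vs smaller child 13 at index 5, swap → [7, 8, 13, 14, 12, 28, 18, 15, 24, 21]
extract-min #3 returns 7:
  remove root 7; move last element 21 to root → [21, 8, 13, 14, 12, 28, 18, 15, 24]
  21 vs smaller child 8 at index 1, swap → [8, 21, 13, 14, 12, 28, 18, 15, 24]
  21 vs smaller child 12 at index 4, swap → [8, 12, 13, 14, 21, 28, 18, 15, 24]
extract-min #4 returns 8:
  remove root 8; move last element 24 to root → [24, 12, 13, 14, 21, 28, 18, 15]
  24 vs smaller child 12 at index 1, swap → [12, 24, 13, 14, 21, 28, 18, 15]
  24 vs smaller child 14 at index 3, swap → [12, 14, 13, 24, 21, 28, 18, 15]
  24 vs only child 15 at index 7, swap → [12, 14, 13, 15, 21, 28, 18, 24]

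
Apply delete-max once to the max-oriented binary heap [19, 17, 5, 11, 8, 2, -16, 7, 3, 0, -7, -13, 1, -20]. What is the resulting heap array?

[17, 11, 5, 7, 8, 2, -16, -20, 3, 0, -7, -13, 1]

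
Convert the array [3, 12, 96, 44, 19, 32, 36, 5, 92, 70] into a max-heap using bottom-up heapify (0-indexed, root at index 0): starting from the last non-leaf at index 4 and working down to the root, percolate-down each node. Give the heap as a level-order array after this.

[96, 92, 36, 44, 70, 32, 3, 5, 12, 19]

sift down from index 4:
  19 vs only child 70 at index 9, swap → [3, 12, 96, 44, 70, 32, 36, 5, 92, 19]
sift down from index 3:
  44 vs larger child 92 at index 8, swap → [3, 12, 96, 92, 70, 32, 36, 5, 44, 19]
sift down from index 2: already satisfies heap property
sift down from index 1:
  12 vs larger child 92 at index 3, swap → [3, 92, 96, 12, 70, 32, 36, 5, 44, 19]
  12 vs larger child 44 at index 8, swap → [3, 92, 96, 44, 70, 32, 36, 5, 12, 19]
sift down from index 0:
  3 vs larger child 96 at index 2, swap → [96, 92, 3, 44, 70, 32, 36, 5, 12, 19]
  3 vs larger child 36 at index 6, swap → [96, 92, 36, 44, 70, 32, 3, 5, 12, 19]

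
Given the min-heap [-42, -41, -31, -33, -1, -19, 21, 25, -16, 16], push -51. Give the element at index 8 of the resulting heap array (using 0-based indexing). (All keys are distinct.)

append -51 at index 10 → [-42, -41, -31, -33, -1, -19, 21, 25, -16, 16, -51]
-51 < parent -1 at index 4, swap → [-42, -41, -31, -33, -51, -19, 21, 25, -16, 16, -1]
-51 < parent -41 at index 1, swap → [-42, -51, -31, -33, -41, -19, 21, 25, -16, 16, -1]
-51 < parent -42 at index 0, swap → [-51, -42, -31, -33, -41, -19, 21, 25, -16, 16, -1]
resulting array: [-51, -42, -31, -33, -41, -19, 21, 25, -16, 16, -1]

-16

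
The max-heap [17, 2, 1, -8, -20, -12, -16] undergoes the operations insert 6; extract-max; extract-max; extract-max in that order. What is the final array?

[1, -8, -12, -16, -20]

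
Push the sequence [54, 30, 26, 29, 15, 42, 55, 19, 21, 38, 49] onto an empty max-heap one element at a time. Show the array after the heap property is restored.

[55, 49, 54, 29, 38, 26, 42, 19, 21, 15, 30]

Insert 54:
  append 54 at index 0 → [54] (no swap needed)
Insert 30:
  append 30 at index 1 → [54, 30] (no swap needed)
Insert 26:
  append 26 at index 2 → [54, 30, 26] (no swap needed)
Insert 29:
  append 29 at index 3 → [54, 30, 26, 29] (no swap needed)
Insert 15:
  append 15 at index 4 → [54, 30, 26, 29, 15] (no swap needed)
Insert 42:
  append 42 at index 5 → [54, 30, 26, 29, 15, 42]
  42 > parent 26 at index 2, swap → [54, 30, 42, 29, 15, 26]
Insert 55:
  append 55 at index 6 → [54, 30, 42, 29, 15, 26, 55]
  55 > parent 42 at index 2, swap → [54, 30, 55, 29, 15, 26, 42]
  55 > parent 54 at index 0, swap → [55, 30, 54, 29, 15, 26, 42]
Insert 19:
  append 19 at index 7 → [55, 30, 54, 29, 15, 26, 42, 19] (no swap needed)
Insert 21:
  append 21 at index 8 → [55, 30, 54, 29, 15, 26, 42, 19, 21] (no swap needed)
Insert 38:
  append 38 at index 9 → [55, 30, 54, 29, 15, 26, 42, 19, 21, 38]
  38 > parent 15 at index 4, swap → [55, 30, 54, 29, 38, 26, 42, 19, 21, 15]
  38 > parent 30 at index 1, swap → [55, 38, 54, 29, 30, 26, 42, 19, 21, 15]
Insert 49:
  append 49 at index 10 → [55, 38, 54, 29, 30, 26, 42, 19, 21, 15, 49]
  49 > parent 30 at index 4, swap → [55, 38, 54, 29, 49, 26, 42, 19, 21, 15, 30]
  49 > parent 38 at index 1, swap → [55, 49, 54, 29, 38, 26, 42, 19, 21, 15, 30]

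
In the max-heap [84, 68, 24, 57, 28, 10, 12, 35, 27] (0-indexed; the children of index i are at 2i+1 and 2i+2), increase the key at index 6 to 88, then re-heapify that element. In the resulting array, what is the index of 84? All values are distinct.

set index 6 from 12 to 88 → [84, 68, 24, 57, 28, 10, 88, 35, 27]
88 > parent 24 at index 2, swap → [84, 68, 88, 57, 28, 10, 24, 35, 27]
88 > parent 84 at index 0, swap → [88, 68, 84, 57, 28, 10, 24, 35, 27]
resulting array: [88, 68, 84, 57, 28, 10, 24, 35, 27]

2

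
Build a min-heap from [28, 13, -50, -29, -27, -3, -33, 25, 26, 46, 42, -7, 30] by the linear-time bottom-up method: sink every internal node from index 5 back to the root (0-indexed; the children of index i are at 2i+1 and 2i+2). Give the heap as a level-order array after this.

[-50, -29, -33, 13, -27, -7, 28, 25, 26, 46, 42, -3, 30]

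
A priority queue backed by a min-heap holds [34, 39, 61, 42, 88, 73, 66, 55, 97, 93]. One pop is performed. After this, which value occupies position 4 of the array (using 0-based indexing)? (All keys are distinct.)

88

remove root 34; move last element 93 to root → [93, 39, 61, 42, 88, 73, 66, 55, 97]
93 vs smaller child 39 at index 1, swap → [39, 93, 61, 42, 88, 73, 66, 55, 97]
93 vs smaller child 42 at index 3, swap → [39, 42, 61, 93, 88, 73, 66, 55, 97]
93 vs smaller child 55 at index 7, swap → [39, 42, 61, 55, 88, 73, 66, 93, 97]
resulting array: [39, 42, 61, 55, 88, 73, 66, 93, 97]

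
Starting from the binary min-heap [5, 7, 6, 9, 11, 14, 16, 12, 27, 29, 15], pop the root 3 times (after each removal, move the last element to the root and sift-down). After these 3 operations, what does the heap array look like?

[9, 11, 14, 12, 27, 15, 16, 29]

extract-min #1 returns 5:
  remove root 5; move last element 15 to root → [15, 7, 6, 9, 11, 14, 16, 12, 27, 29]
  15 vs smaller child 6 at index 2, swap → [6, 7, 15, 9, 11, 14, 16, 12, 27, 29]
  15 vs smaller child 14 at index 5, swap → [6, 7, 14, 9, 11, 15, 16, 12, 27, 29]
extract-min #2 returns 6:
  remove root 6; move last element 29 to root → [29, 7, 14, 9, 11, 15, 16, 12, 27]
  29 vs smaller child 7 at index 1, swap → [7, 29, 14, 9, 11, 15, 16, 12, 27]
  29 vs smaller child 9 at index 3, swap → [7, 9, 14, 29, 11, 15, 16, 12, 27]
  29 vs smaller child 12 at index 7, swap → [7, 9, 14, 12, 11, 15, 16, 29, 27]
extract-min #3 returns 7:
  remove root 7; move last element 27 to root → [27, 9, 14, 12, 11, 15, 16, 29]
  27 vs smaller child 9 at index 1, swap → [9, 27, 14, 12, 11, 15, 16, 29]
  27 vs smaller child 11 at index 4, swap → [9, 11, 14, 12, 27, 15, 16, 29]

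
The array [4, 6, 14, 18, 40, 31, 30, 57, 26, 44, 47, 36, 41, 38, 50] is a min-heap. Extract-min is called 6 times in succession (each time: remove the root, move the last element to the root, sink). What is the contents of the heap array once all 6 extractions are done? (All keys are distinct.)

extract-min #1 returns 4:
  remove root 4; move last element 50 to root → [50, 6, 14, 18, 40, 31, 30, 57, 26, 44, 47, 36, 41, 38]
  50 vs smaller child 6 at index 1, swap → [6, 50, 14, 18, 40, 31, 30, 57, 26, 44, 47, 36, 41, 38]
  50 vs smaller child 18 at index 3, swap → [6, 18, 14, 50, 40, 31, 30, 57, 26, 44, 47, 36, 41, 38]
  50 vs smaller child 26 at index 8, swap → [6, 18, 14, 26, 40, 31, 30, 57, 50, 44, 47, 36, 41, 38]
extract-min #2 returns 6:
  remove root 6; move last element 38 to root → [38, 18, 14, 26, 40, 31, 30, 57, 50, 44, 47, 36, 41]
  38 vs smaller child 14 at index 2, swap → [14, 18, 38, 26, 40, 31, 30, 57, 50, 44, 47, 36, 41]
  38 vs smaller child 30 at index 6, swap → [14, 18, 30, 26, 40, 31, 38, 57, 50, 44, 47, 36, 41]
extract-min #3 returns 14:
  remove root 14; move last element 41 to root → [41, 18, 30, 26, 40, 31, 38, 57, 50, 44, 47, 36]
  41 vs smaller child 18 at index 1, swap → [18, 41, 30, 26, 40, 31, 38, 57, 50, 44, 47, 36]
  41 vs smaller child 26 at index 3, swap → [18, 26, 30, 41, 40, 31, 38, 57, 50, 44, 47, 36]
extract-min #4 returns 18:
  remove root 18; move last element 36 to root → [36, 26, 30, 41, 40, 31, 38, 57, 50, 44, 47]
  36 vs smaller child 26 at index 1, swap → [26, 36, 30, 41, 40, 31, 38, 57, 50, 44, 47]
extract-min #5 returns 26:
  remove root 26; move last element 47 to root → [47, 36, 30, 41, 40, 31, 38, 57, 50, 44]
  47 vs smaller child 30 at index 2, swap → [30, 36, 47, 41, 40, 31, 38, 57, 50, 44]
  47 vs smaller child 31 at index 5, swap → [30, 36, 31, 41, 40, 47, 38, 57, 50, 44]
extract-min #6 returns 30:
  remove root 30; move last element 44 to root → [44, 36, 31, 41, 40, 47, 38, 57, 50]
  44 vs smaller child 31 at index 2, swap → [31, 36, 44, 41, 40, 47, 38, 57, 50]
  44 vs smaller child 38 at index 6, swap → [31, 36, 38, 41, 40, 47, 44, 57, 50]

[31, 36, 38, 41, 40, 47, 44, 57, 50]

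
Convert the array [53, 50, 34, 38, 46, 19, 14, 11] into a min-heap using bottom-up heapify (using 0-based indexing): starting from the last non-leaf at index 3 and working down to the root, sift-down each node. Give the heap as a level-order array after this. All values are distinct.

sift down from index 3:
  38 vs only child 11 at index 7, swap → [53, 50, 34, 11, 46, 19, 14, 38]
sift down from index 2:
  34 vs smaller child 14 at index 6, swap → [53, 50, 14, 11, 46, 19, 34, 38]
sift down from index 1:
  50 vs smaller child 11 at index 3, swap → [53, 11, 14, 50, 46, 19, 34, 38]
  50 vs only child 38 at index 7, swap → [53, 11, 14, 38, 46, 19, 34, 50]
sift down from index 0:
  53 vs smaller child 11 at index 1, swap → [11, 53, 14, 38, 46, 19, 34, 50]
  53 vs smaller child 38 at index 3, swap → [11, 38, 14, 53, 46, 19, 34, 50]
  53 vs only child 50 at index 7, swap → [11, 38, 14, 50, 46, 19, 34, 53]

[11, 38, 14, 50, 46, 19, 34, 53]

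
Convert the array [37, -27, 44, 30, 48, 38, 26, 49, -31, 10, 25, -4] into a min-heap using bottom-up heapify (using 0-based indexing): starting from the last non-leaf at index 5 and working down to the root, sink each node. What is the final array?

[-31, -27, -4, 30, 10, 38, 26, 49, 37, 48, 25, 44]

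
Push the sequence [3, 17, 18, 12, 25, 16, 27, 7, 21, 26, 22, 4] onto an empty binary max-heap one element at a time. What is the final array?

[27, 26, 25, 18, 22, 16, 17, 3, 7, 12, 21, 4]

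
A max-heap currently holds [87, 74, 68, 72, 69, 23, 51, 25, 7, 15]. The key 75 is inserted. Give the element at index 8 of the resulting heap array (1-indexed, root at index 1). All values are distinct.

append 75 at index 11 → [87, 74, 68, 72, 69, 23, 51, 25, 7, 15, 75]
75 > parent 69 at index 5, swap → [87, 74, 68, 72, 75, 23, 51, 25, 7, 15, 69]
75 > parent 74 at index 2, swap → [87, 75, 68, 72, 74, 23, 51, 25, 7, 15, 69]
resulting array: [87, 75, 68, 72, 74, 23, 51, 25, 7, 15, 69]

25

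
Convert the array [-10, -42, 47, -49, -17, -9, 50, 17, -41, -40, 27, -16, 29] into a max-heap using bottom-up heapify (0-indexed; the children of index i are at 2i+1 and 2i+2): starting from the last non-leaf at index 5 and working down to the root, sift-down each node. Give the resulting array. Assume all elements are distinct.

[50, 27, 47, 17, -17, 29, -10, -49, -41, -40, -42, -16, -9]

sift down from index 5:
  -9 vs larger child 29 at index 12, swap → [-10, -42, 47, -49, -17, 29, 50, 17, -41, -40, 27, -16, -9]
sift down from index 4:
  -17 vs larger child 27 at index 10, swap → [-10, -42, 47, -49, 27, 29, 50, 17, -41, -40, -17, -16, -9]
sift down from index 3:
  -49 vs larger child 17 at index 7, swap → [-10, -42, 47, 17, 27, 29, 50, -49, -41, -40, -17, -16, -9]
sift down from index 2:
  47 vs larger child 50 at index 6, swap → [-10, -42, 50, 17, 27, 29, 47, -49, -41, -40, -17, -16, -9]
sift down from index 1:
  -42 vs larger child 27 at index 4, swap → [-10, 27, 50, 17, -42, 29, 47, -49, -41, -40, -17, -16, -9]
  -42 vs larger child -17 at index 10, swap → [-10, 27, 50, 17, -17, 29, 47, -49, -41, -40, -42, -16, -9]
sift down from index 0:
  -10 vs larger child 50 at index 2, swap → [50, 27, -10, 17, -17, 29, 47, -49, -41, -40, -42, -16, -9]
  -10 vs larger child 47 at index 6, swap → [50, 27, 47, 17, -17, 29, -10, -49, -41, -40, -42, -16, -9]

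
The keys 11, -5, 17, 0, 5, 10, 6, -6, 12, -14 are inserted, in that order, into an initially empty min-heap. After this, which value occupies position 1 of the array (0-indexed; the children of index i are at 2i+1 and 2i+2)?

Insert 11:
  append 11 at index 0 → [11] (no swap needed)
Insert -5:
  append -5 at index 1 → [11, -5]
  -5 < parent 11 at index 0, swap → [-5, 11]
Insert 17:
  append 17 at index 2 → [-5, 11, 17] (no swap needed)
Insert 0:
  append 0 at index 3 → [-5, 11, 17, 0]
  0 < parent 11 at index 1, swap → [-5, 0, 17, 11]
Insert 5:
  append 5 at index 4 → [-5, 0, 17, 11, 5] (no swap needed)
Insert 10:
  append 10 at index 5 → [-5, 0, 17, 11, 5, 10]
  10 < parent 17 at index 2, swap → [-5, 0, 10, 11, 5, 17]
Insert 6:
  append 6 at index 6 → [-5, 0, 10, 11, 5, 17, 6]
  6 < parent 10 at index 2, swap → [-5, 0, 6, 11, 5, 17, 10]
Insert -6:
  append -6 at index 7 → [-5, 0, 6, 11, 5, 17, 10, -6]
  -6 < parent 11 at index 3, swap → [-5, 0, 6, -6, 5, 17, 10, 11]
  -6 < parent 0 at index 1, swap → [-5, -6, 6, 0, 5, 17, 10, 11]
  -6 < parent -5 at index 0, swap → [-6, -5, 6, 0, 5, 17, 10, 11]
Insert 12:
  append 12 at index 8 → [-6, -5, 6, 0, 5, 17, 10, 11, 12] (no swap needed)
Insert -14:
  append -14 at index 9 → [-6, -5, 6, 0, 5, 17, 10, 11, 12, -14]
  -14 < parent 5 at index 4, swap → [-6, -5, 6, 0, -14, 17, 10, 11, 12, 5]
  -14 < parent -5 at index 1, swap → [-6, -14, 6, 0, -5, 17, 10, 11, 12, 5]
  -14 < parent -6 at index 0, swap → [-14, -6, 6, 0, -5, 17, 10, 11, 12, 5]
resulting array: [-14, -6, 6, 0, -5, 17, 10, 11, 12, 5]

-6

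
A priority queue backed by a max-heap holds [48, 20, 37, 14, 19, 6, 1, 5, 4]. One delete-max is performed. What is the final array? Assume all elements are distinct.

remove root 48; move last element 4 to root → [4, 20, 37, 14, 19, 6, 1, 5]
4 vs larger child 37 at index 2, swap → [37, 20, 4, 14, 19, 6, 1, 5]
4 vs larger child 6 at index 5, swap → [37, 20, 6, 14, 19, 4, 1, 5]

[37, 20, 6, 14, 19, 4, 1, 5]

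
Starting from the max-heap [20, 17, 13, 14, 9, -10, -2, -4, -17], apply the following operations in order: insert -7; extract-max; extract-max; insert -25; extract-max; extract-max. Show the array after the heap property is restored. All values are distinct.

[9, -4, -2, -7, -17, -10, -25]

insert -7:
  append -7 at index 9 → [20, 17, 13, 14, 9, -10, -2, -4, -17, -7] (no swap needed)
extract-max → returns 20:
  remove root 20; move last element -7 to root → [-7, 17, 13, 14, 9, -10, -2, -4, -17]
  -7 vs larger child 17 at index 1, swap → [17, -7, 13, 14, 9, -10, -2, -4, -17]
  -7 vs larger child 14 at index 3, swap → [17, 14, 13, -7, 9, -10, -2, -4, -17]
  -7 vs larger child -4 at index 7, swap → [17, 14, 13, -4, 9, -10, -2, -7, -17]
extract-max → returns 17:
  remove root 17; move last element -17 to root → [-17, 14, 13, -4, 9, -10, -2, -7]
  -17 vs larger child 14 at index 1, swap → [14, -17, 13, -4, 9, -10, -2, -7]
  -17 vs larger child 9 at index 4, swap → [14, 9, 13, -4, -17, -10, -2, -7]
insert -25:
  append -25 at index 8 → [14, 9, 13, -4, -17, -10, -2, -7, -25] (no swap needed)
extract-max → returns 14:
  remove root 14; move last element -25 to root → [-25, 9, 13, -4, -17, -10, -2, -7]
  -25 vs larger child 13 at index 2, swap → [13, 9, -25, -4, -17, -10, -2, -7]
  -25 vs larger child -2 at index 6, swap → [13, 9, -2, -4, -17, -10, -25, -7]
extract-max → returns 13:
  remove root 13; move last element -7 to root → [-7, 9, -2, -4, -17, -10, -25]
  -7 vs larger child 9 at index 1, swap → [9, -7, -2, -4, -17, -10, -25]
  -7 vs larger child -4 at index 3, swap → [9, -4, -2, -7, -17, -10, -25]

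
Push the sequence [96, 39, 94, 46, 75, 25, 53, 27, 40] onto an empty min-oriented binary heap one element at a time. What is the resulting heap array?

Insert 96:
  append 96 at index 0 → [96] (no swap needed)
Insert 39:
  append 39 at index 1 → [96, 39]
  39 < parent 96 at index 0, swap → [39, 96]
Insert 94:
  append 94 at index 2 → [39, 96, 94] (no swap needed)
Insert 46:
  append 46 at index 3 → [39, 96, 94, 46]
  46 < parent 96 at index 1, swap → [39, 46, 94, 96]
Insert 75:
  append 75 at index 4 → [39, 46, 94, 96, 75] (no swap needed)
Insert 25:
  append 25 at index 5 → [39, 46, 94, 96, 75, 25]
  25 < parent 94 at index 2, swap → [39, 46, 25, 96, 75, 94]
  25 < parent 39 at index 0, swap → [25, 46, 39, 96, 75, 94]
Insert 53:
  append 53 at index 6 → [25, 46, 39, 96, 75, 94, 53] (no swap needed)
Insert 27:
  append 27 at index 7 → [25, 46, 39, 96, 75, 94, 53, 27]
  27 < parent 96 at index 3, swap → [25, 46, 39, 27, 75, 94, 53, 96]
  27 < parent 46 at index 1, swap → [25, 27, 39, 46, 75, 94, 53, 96]
Insert 40:
  append 40 at index 8 → [25, 27, 39, 46, 75, 94, 53, 96, 40]
  40 < parent 46 at index 3, swap → [25, 27, 39, 40, 75, 94, 53, 96, 46]

[25, 27, 39, 40, 75, 94, 53, 96, 46]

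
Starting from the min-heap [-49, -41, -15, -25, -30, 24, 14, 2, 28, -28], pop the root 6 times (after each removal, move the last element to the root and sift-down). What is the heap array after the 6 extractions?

[2, 14, 24, 28]

extract-min #1 returns -49:
  remove root -49; move last element -28 to root → [-28, -41, -15, -25, -30, 24, 14, 2, 28]
  -28 vs smaller child -41 at index 1, swap → [-41, -28, -15, -25, -30, 24, 14, 2, 28]
  -28 vs smaller child -30 at index 4, swap → [-41, -30, -15, -25, -28, 24, 14, 2, 28]
extract-min #2 returns -41:
  remove root -41; move last element 28 to root → [28, -30, -15, -25, -28, 24, 14, 2]
  28 vs smaller child -30 at index 1, swap → [-30, 28, -15, -25, -28, 24, 14, 2]
  28 vs smaller child -28 at index 4, swap → [-30, -28, -15, -25, 28, 24, 14, 2]
extract-min #3 returns -30:
  remove root -30; move last element 2 to root → [2, -28, -15, -25, 28, 24, 14]
  2 vs smaller child -28 at index 1, swap → [-28, 2, -15, -25, 28, 24, 14]
  2 vs smaller child -25 at index 3, swap → [-28, -25, -15, 2, 28, 24, 14]
extract-min #4 returns -28:
  remove root -28; move last element 14 to root → [14, -25, -15, 2, 28, 24]
  14 vs smaller child -25 at index 1, swap → [-25, 14, -15, 2, 28, 24]
  14 vs smaller child 2 at index 3, swap → [-25, 2, -15, 14, 28, 24]
extract-min #5 returns -25:
  remove root -25; move last element 24 to root → [24, 2, -15, 14, 28]
  24 vs smaller child -15 at index 2, swap → [-15, 2, 24, 14, 28]
extract-min #6 returns -15:
  remove root -15; move last element 28 to root → [28, 2, 24, 14]
  28 vs smaller child 2 at index 1, swap → [2, 28, 24, 14]
  28 vs only child 14 at index 3, swap → [2, 14, 24, 28]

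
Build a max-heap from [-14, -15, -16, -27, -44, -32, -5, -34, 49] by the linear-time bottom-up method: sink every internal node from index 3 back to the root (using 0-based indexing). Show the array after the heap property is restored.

sift down from index 3:
  -27 vs larger child 49 at index 8, swap → [-14, -15, -16, 49, -44, -32, -5, -34, -27]
sift down from index 2:
  -16 vs larger child -5 at index 6, swap → [-14, -15, -5, 49, -44, -32, -16, -34, -27]
sift down from index 1:
  -15 vs larger child 49 at index 3, swap → [-14, 49, -5, -15, -44, -32, -16, -34, -27]
sift down from index 0:
  -14 vs larger child 49 at index 1, swap → [49, -14, -5, -15, -44, -32, -16, -34, -27]

[49, -14, -5, -15, -44, -32, -16, -34, -27]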